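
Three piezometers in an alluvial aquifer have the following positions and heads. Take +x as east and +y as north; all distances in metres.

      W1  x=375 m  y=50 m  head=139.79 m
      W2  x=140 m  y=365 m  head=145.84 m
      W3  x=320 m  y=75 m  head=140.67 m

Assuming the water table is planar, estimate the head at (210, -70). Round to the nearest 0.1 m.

140.3 m

Three-point gradient (reference W1): Δ to W2 = (-235, 315, +6.05), Δ to W3 = (-55, 25, +0.88).
∂h/∂x = -0.01100, ∂h/∂y = +0.01100 (det = 11450).
h(210, -70) = 139.79 + (-0.01100)·(-165) + (+0.01100)·(-120) = 139.79 +1.815 -1.320 = 140.285 m.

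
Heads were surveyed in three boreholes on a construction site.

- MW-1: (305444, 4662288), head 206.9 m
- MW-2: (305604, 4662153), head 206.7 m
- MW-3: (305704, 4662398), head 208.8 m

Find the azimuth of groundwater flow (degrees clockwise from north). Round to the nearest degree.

213°

Differences from MW-1: to MW-2 (Δx, Δy, Δh) = (160, -135, -0.2); to MW-3 = (260, 110, +1.9).
Determinant of the coordinate differences = 160·110 − 260·(-135) = 52700.
∂h/∂x = [(-0.2)·110 − (+1.9)·(-135)] / 52700 = +0.004450
∂h/∂y = [160·(+1.9) − 260·(-0.2)] / 52700 = +0.006755
Flow direction (−∇h) has components (-0.004450 E, -0.006755 N).
Azimuth = atan2(E, N) = atan2(-0.004450, -0.006755) = 213.4° ≈ 213°.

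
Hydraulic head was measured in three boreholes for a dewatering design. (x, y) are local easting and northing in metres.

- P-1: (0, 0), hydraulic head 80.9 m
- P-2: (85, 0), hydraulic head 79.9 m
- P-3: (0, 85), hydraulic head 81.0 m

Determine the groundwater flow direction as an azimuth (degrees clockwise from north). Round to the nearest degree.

∂h/∂x = (79.9 − 80.9) / (85 − 0) = -0.01176
∂h/∂y = (81.0 − 80.9) / (85 − 0) = +0.001176
Flow direction (−∇h) has components (+0.01176 E, -0.001176 N).
Azimuth = atan2(E, N) = atan2(+0.01176, -0.001176) = 95.7° ≈ 096°.

096°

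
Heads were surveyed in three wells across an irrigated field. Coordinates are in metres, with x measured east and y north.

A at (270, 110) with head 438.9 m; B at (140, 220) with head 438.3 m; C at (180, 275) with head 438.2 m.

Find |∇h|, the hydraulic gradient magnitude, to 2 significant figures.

0.0037

Three-point gradient (reference A): Δ to B = (-130, 110, -0.6), Δ to C = (-90, 165, -0.7).
∂h/∂x = +0.001905, ∂h/∂y = -0.003203 (det = -11550).
|∇h| = √(0.001905² + -0.003203²) = 0.003727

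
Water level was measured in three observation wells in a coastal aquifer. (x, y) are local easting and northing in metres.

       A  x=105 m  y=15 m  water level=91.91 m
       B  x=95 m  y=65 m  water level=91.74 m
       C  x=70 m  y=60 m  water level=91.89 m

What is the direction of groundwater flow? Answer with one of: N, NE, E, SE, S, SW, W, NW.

With h = a·x + b·y + c and A as origin, the differences give:
  (-10)·a + 50·b = -0.17
  (-35)·a + 45·b = -0.02
Eliminate b (×45 and ×50, subtract): 1300·a = -6.650 → a = ∂h/∂x = -0.005115
Back-substitute: b = ∂h/∂y = -0.004423.
Flow = −∇h = (+0.005115 east, +0.004423 north), which points northeast.

NE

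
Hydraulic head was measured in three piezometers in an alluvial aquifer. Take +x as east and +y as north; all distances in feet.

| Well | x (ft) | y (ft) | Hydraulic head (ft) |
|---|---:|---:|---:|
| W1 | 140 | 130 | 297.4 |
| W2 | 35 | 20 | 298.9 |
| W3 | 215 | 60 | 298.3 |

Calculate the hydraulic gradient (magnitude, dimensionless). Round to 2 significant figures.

0.013

With h = a·x + b·y + c and W1 as origin, the differences give:
  (-105)·a + (-110)·b = +1.5
  75·a + (-70)·b = +0.9
Eliminate b (×(-70) and ×(-110), subtract): 15600·a = -6.00 → a = ∂h/∂x = -0.0003846
Back-substitute: b = ∂h/∂y = -0.01327.
|∇h| = √(-0.0003846² + -0.01327²) = 0.01328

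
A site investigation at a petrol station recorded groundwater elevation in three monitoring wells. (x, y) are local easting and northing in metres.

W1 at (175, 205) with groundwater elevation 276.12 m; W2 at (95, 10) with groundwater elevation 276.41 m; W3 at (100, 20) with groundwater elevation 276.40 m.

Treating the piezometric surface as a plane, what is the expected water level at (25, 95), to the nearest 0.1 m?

Taking W1 as reference: W2−W1 = (-80, -195, +0.29); W3−W1 = (-75, -185, +0.28).
Solve a·Δx + b·Δy = Δh: det = (-80)·(-185) − (-75)·(-195) = 175.
∂h/∂x = [(+0.29)·(-185) − (+0.28)·(-195)] / 175 = +0.005429
∂h/∂y = [(-80)·(+0.28) − (-75)·(+0.29)] / 175 = -0.003714
h(25, 95) = 276.12 + (+0.005429)·(-150) + (-0.003714)·(-110) = 276.12 -0.814 +0.409 = 275.714 m.

275.7 m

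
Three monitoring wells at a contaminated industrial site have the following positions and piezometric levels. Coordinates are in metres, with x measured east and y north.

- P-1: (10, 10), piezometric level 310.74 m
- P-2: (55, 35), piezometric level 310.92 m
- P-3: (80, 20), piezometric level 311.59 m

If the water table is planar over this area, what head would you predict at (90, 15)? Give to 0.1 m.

Differences from P-1: to P-2 (Δx, Δy, Δh) = (45, 25, +0.18); to P-3 = (70, 10, +0.85).
Determinant of the coordinate differences = 45·10 − 70·25 = -1300.
∂h/∂x = [(+0.18)·10 − (+0.85)·25] / -1300 = +0.01496
∂h/∂y = [45·(+0.85) − 70·(+0.18)] / -1300 = -0.01973
h(90, 15) = 310.74 + (+0.01496)·(80) + (-0.01973)·(5) = 310.74 +1.197 -0.099 = 311.838 m.

311.8 m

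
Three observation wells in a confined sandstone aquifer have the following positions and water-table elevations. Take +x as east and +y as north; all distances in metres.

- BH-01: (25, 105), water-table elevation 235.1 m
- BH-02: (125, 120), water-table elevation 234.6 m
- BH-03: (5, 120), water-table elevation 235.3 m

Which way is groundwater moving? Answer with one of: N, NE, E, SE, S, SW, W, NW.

SE

Three-point gradient (reference BH-01): Δ to BH-02 = (100, 15, -0.5), Δ to BH-03 = (-20, 15, +0.2).
∂h/∂x = -0.005833, ∂h/∂y = +0.005556 (det = 1800).
Flow = −∇h = (+0.005833 east, -0.005556 north), which points southeast.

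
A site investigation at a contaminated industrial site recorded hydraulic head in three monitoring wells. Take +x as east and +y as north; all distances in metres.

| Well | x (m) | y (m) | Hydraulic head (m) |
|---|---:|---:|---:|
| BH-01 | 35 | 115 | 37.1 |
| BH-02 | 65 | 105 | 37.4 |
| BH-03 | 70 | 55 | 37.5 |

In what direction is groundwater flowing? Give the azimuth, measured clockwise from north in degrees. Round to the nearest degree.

With h = a·x + b·y + c and BH-01 as origin, the differences give:
  30·a + (-10)·b = +0.3
  35·a + (-60)·b = +0.4
Eliminate b (×(-60) and ×(-10), subtract): -1450·a = -14.00 → a = ∂h/∂x = +0.009655
Back-substitute: b = ∂h/∂y = -0.001034.
Flow direction (−∇h) has components (-0.009655 E, +0.001034 N).
Azimuth = atan2(E, N) = atan2(-0.009655, +0.001034) = 276.1° ≈ 276°.

276°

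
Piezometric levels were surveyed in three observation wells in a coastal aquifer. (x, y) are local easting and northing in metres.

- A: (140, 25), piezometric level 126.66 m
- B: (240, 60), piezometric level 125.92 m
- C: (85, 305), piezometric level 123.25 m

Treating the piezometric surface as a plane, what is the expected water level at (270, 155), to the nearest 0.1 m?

Taking A as reference: B−A = (100, 35, -0.74); C−A = (-55, 280, -3.41).
Determinant of the coordinate differences = 100·280 − (-55)·35 = 29925.
∂h/∂x = [(-0.74)·280 − (-3.41)·35] / 29925 = -0.002936
∂h/∂y = [100·(-3.41) − (-55)·(-0.74)] / 29925 = -0.01276
h(270, 155) = 126.66 + (-0.002936)·(130) + (-0.01276)·(130) = 126.66 -0.382 -1.658 = 124.620 m.

124.6 m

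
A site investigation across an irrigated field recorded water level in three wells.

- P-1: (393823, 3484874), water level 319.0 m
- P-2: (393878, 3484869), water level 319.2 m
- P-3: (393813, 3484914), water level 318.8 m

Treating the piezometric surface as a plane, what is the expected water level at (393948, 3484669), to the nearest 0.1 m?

With h = a·x + b·y + c and P-1 as origin, the differences give:
  55·a + (-5)·b = +0.2
  (-10)·a + 40·b = -0.2
Eliminate b (×40 and ×(-5), subtract): 2150·a = 7.00 → a = ∂h/∂x = +0.003256
Back-substitute: b = ∂h/∂y = -0.004186.
h(393948, 3484669) = 319.0 + (+0.003256)·(125) + (-0.004186)·(-205) = 319.0 +0.407 +0.858 = 320.265 m.

320.3 m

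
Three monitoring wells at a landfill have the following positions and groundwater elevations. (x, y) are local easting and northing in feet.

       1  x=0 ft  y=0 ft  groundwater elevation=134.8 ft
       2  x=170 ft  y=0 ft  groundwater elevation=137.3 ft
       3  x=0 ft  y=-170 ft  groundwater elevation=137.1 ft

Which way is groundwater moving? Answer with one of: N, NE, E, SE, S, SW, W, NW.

NW

∂h/∂x = (137.3 − 134.8) / (170 − 0) = +0.01471
∂h/∂y = (137.1 − 134.8) / (-170 − 0) = -0.01353
Flow = −∇h = (-0.01471 east, +0.01353 north), which points northwest.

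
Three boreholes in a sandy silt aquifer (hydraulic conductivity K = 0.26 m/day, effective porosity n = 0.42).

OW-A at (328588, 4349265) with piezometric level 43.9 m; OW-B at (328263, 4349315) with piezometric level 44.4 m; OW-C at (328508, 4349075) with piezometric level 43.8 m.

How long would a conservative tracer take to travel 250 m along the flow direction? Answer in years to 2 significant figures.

With h = a·x + b·y + c and OW-A as origin, the differences give:
  (-325)·a + 50·b = +0.5
  (-80)·a + (-190)·b = -0.1
Eliminate b (×(-190) and ×50, subtract): 65750·a = -90.00 → a = ∂h/∂x = -0.001369
Back-substitute: b = ∂h/∂y = +0.001103.
|∇h| = √(-0.001369² + 0.001103²) = 0.001758
Seepage velocity v = K·i/n = 0.26 × 0.001758 / 0.42 = 0.001088 m/day.
t = 250 / 0.001088 = 2.298e+05 days = 629 years.

630 years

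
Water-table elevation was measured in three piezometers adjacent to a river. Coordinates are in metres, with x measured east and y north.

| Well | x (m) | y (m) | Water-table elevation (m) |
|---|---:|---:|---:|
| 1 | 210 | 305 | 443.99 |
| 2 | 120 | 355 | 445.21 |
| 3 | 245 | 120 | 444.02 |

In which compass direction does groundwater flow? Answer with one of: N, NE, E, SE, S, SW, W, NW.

Three-point gradient (reference 1): Δ to 2 = (-90, 50, +1.22), Δ to 3 = (35, -185, +0.03).
∂h/∂x = -0.01525, ∂h/∂y = -0.003047 (det = 14900).
Flow = −∇h = (+0.01525 east, +0.003047 north), which points east.

E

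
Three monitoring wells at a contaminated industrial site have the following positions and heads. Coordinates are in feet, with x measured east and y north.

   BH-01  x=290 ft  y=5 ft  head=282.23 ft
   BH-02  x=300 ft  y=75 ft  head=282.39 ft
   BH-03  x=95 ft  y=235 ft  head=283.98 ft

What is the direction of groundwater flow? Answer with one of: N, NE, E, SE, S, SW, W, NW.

SE

Differences from BH-01: to BH-02 (Δx, Δy, Δh) = (10, 70, +0.16); to BH-03 = (-195, 230, +1.75).
Determinant of the coordinate differences = 10·230 − (-195)·70 = 15950.
∂h/∂x = [(+0.16)·230 − (+1.75)·70] / 15950 = -0.005373
∂h/∂y = [10·(+1.75) − (-195)·(+0.16)] / 15950 = +0.003053
Flow = −∇h = (+0.005373 east, -0.003053 north), which points southeast.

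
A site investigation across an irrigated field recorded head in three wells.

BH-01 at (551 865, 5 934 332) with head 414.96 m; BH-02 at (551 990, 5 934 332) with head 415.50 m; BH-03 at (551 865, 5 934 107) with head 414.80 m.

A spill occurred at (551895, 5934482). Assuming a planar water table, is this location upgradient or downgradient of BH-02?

∂h/∂x = (415.50 − 414.96) / (551990 − 551865) = +0.004320
∂h/∂y = (414.80 − 414.96) / (5934107 − 5934332) = +0.0007111
Head at (551895, 5934482) = 414.96 + (+0.004320)·(30) + (+0.0007111)·(150) = 415.20 m.
That is lower than the 415.50 m at BH-02, so the point is downgradient.

downgradient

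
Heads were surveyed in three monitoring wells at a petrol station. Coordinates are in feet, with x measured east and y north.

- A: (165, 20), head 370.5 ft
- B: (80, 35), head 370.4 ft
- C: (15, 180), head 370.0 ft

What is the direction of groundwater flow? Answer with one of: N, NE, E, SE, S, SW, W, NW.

With h = a·x + b·y + c and A as origin, the differences give:
  (-85)·a + 15·b = -0.1
  (-150)·a + 160·b = -0.5
Eliminate b (×160 and ×15, subtract): -11350·a = -8.50 → a = ∂h/∂x = +0.0007489
Back-substitute: b = ∂h/∂y = -0.002423.
Flow = −∇h = (-0.0007489 east, +0.002423 north), which points north.

N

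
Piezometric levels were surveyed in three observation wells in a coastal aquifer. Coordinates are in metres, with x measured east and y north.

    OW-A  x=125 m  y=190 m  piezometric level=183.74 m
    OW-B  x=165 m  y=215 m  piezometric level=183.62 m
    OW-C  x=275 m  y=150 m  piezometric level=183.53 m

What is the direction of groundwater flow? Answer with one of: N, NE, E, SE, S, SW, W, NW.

Differences from OW-A: to OW-B (Δx, Δy, Δh) = (40, 25, -0.12); to OW-C = (150, -40, -0.21).
Determinant of the coordinate differences = 40·(-40) − 150·25 = -5350.
∂h/∂x = [(-0.12)·(-40) − (-0.21)·25] / -5350 = -0.001879
∂h/∂y = [40·(-0.21) − 150·(-0.12)] / -5350 = -0.001794
Flow = −∇h = (+0.001879 east, +0.001794 north), which points northeast.

NE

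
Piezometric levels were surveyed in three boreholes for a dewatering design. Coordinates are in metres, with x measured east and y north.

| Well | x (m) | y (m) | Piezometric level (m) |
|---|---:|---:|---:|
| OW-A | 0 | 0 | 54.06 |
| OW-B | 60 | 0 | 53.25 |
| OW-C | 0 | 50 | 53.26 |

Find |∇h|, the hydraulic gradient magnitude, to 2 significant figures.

∂h/∂x = (53.25 − 54.06) / (60 − 0) = -0.01350
∂h/∂y = (53.26 − 54.06) / (50 − 0) = -0.01600
|∇h| = √(-0.01350² + -0.01600²) = 0.02093

0.021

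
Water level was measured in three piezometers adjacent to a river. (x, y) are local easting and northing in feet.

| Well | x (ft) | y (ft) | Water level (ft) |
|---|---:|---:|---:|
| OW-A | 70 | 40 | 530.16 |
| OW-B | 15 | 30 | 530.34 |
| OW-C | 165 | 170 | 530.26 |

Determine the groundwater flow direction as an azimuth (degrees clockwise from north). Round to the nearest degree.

133°

With h = a·x + b·y + c and OW-A as origin, the differences give:
  (-55)·a + (-10)·b = +0.18
  95·a + 130·b = +0.10
Eliminate b (×130 and ×(-10), subtract): -6200·a = 24.400 → a = ∂h/∂x = -0.003935
Back-substitute: b = ∂h/∂y = +0.003645.
Flow direction (−∇h) has components (+0.003935 E, -0.003645 N).
Azimuth = atan2(E, N) = atan2(+0.003935, -0.003645) = 132.8° ≈ 133°.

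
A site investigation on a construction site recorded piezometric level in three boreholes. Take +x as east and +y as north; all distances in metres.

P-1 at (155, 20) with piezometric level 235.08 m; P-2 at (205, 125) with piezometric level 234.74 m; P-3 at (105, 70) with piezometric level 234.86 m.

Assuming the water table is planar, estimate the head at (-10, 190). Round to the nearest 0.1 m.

234.3 m

With h = a·x + b·y + c and P-1 as origin, the differences give:
  50·a + 105·b = -0.34
  (-50)·a + 50·b = -0.22
Eliminate b (×50 and ×105, subtract): 7750·a = 6.100 → a = ∂h/∂x = +0.0007871
Back-substitute: b = ∂h/∂y = -0.003613.
h(-10, 190) = 235.08 + (+0.0007871)·(-165) + (-0.003613)·(170) = 235.08 -0.130 -0.614 = 234.336 m.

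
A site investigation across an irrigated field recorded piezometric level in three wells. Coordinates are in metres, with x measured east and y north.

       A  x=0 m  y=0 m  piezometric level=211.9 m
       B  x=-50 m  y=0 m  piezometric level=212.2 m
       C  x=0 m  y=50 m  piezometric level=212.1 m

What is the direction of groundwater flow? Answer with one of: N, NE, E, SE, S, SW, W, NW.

∂h/∂x = (212.2 − 211.9) / (-50 − 0) = -0.006000
∂h/∂y = (212.1 − 211.9) / (50 − 0) = +0.004000
Flow = −∇h = (+0.006000 east, -0.004000 north), which points southeast.

SE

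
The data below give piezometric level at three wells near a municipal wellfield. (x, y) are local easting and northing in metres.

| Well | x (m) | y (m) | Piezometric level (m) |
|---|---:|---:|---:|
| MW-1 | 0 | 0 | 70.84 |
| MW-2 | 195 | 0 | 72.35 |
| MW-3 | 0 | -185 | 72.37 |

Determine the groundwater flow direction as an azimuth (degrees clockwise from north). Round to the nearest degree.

317°

∂h/∂x = (72.35 − 70.84) / (195 − 0) = +0.007744
∂h/∂y = (72.37 − 70.84) / (-185 − 0) = -0.008270
Flow direction (−∇h) has components (-0.007744 E, +0.008270 N).
Azimuth = atan2(E, N) = atan2(-0.007744, +0.008270) = 316.9° ≈ 317°.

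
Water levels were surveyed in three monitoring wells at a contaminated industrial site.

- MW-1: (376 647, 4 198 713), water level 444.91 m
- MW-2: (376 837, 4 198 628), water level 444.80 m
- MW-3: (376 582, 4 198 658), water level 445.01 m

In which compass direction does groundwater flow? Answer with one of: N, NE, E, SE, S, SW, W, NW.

NE

With h = a·x + b·y + c and MW-1 as origin, the differences give:
  190·a + (-85)·b = -0.11
  (-65)·a + (-55)·b = +0.10
Eliminate b (×(-55) and ×(-85), subtract): -15975·a = 14.550 → a = ∂h/∂x = -0.0009108
Back-substitute: b = ∂h/∂y = -0.0007418.
Flow = −∇h = (+0.0009108 east, +0.0007418 north), which points northeast.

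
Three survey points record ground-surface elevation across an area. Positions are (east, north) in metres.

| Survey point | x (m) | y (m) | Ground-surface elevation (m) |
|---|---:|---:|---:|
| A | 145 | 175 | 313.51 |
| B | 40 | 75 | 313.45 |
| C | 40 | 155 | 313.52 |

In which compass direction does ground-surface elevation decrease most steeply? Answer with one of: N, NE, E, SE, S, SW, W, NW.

S

Differences from A: to B (Δx, Δy, Δh) = (-105, -100, -0.06); to C = (-105, -20, +0.01).
Solve a·Δx + b·Δy = Δz: det = (-105)·(-20) − (-105)·(-100) = -8400.
∂z/∂x = [(-0.06)·(-20) − (+0.01)·(-100)] / -8400 = -0.0002619
∂z/∂y = [(-105)·(+0.01) − (-105)·(-0.06)] / -8400 = +0.0008750
Steepest decrease is along −∇f = (+0.0002619 E, -0.0008750 N) → south.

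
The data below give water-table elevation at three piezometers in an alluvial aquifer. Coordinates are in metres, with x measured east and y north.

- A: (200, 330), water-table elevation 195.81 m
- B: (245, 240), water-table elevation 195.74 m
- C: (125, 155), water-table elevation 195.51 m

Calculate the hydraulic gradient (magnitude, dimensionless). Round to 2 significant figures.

0.0016

With h = a·x + b·y + c and A as origin, the differences give:
  45·a + (-90)·b = -0.07
  (-75)·a + (-175)·b = -0.30
Eliminate b (×(-175) and ×(-90), subtract): -14625·a = -14.750 → a = ∂h/∂x = +0.001009
Back-substitute: b = ∂h/∂y = +0.001282.
|∇h| = √(0.001009² + 0.001282²) = 0.001631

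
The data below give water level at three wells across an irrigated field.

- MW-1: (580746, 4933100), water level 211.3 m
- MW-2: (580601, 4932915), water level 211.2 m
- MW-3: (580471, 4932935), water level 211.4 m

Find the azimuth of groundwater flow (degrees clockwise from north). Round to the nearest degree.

With h = a·x + b·y + c and MW-1 as origin, the differences give:
  (-145)·a + (-185)·b = -0.1
  (-275)·a + (-165)·b = +0.1
Eliminate b (×(-165) and ×(-185), subtract): -26950·a = 35.00 → a = ∂h/∂x = -0.001299
Back-substitute: b = ∂h/∂y = +0.001558.
Flow direction (−∇h) has components (+0.001299 E, -0.001558 N).
Azimuth = atan2(E, N) = atan2(+0.001299, -0.001558) = 140.2° ≈ 140°.

140°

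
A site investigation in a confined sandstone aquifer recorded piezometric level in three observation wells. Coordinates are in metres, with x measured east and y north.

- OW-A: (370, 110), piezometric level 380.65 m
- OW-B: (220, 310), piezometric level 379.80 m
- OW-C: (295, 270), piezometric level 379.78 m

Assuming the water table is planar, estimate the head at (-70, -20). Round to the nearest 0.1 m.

With h = a·x + b·y + c and OW-A as origin, the differences give:
  (-150)·a + 200·b = -0.85
  (-75)·a + 160·b = -0.87
Eliminate b (×160 and ×200, subtract): -9000·a = 38.000 → a = ∂h/∂x = -0.004222
Back-substitute: b = ∂h/∂y = -0.007417.
h(-70, -20) = 380.65 + (-0.004222)·(-440) + (-0.007417)·(-130) = 380.65 +1.858 +0.964 = 383.472 m.

383.5 m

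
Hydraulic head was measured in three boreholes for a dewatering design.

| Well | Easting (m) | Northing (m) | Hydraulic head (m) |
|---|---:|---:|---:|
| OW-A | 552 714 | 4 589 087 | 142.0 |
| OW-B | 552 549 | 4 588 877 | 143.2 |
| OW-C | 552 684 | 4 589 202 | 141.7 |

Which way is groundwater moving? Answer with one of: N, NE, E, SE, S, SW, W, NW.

NE

Differences from OW-A: to OW-B (Δx, Δy, Δh) = (-165, -210, +1.2); to OW-C = (-30, 115, -0.3).
Solve a·Δx + b·Δy = Δh: det = (-165)·115 − (-30)·(-210) = -25275.
∂h/∂x = [(+1.2)·115 − (-0.3)·(-210)] / -25275 = -0.002967
∂h/∂y = [(-165)·(-0.3) − (-30)·(+1.2)] / -25275 = -0.003383
Flow = −∇h = (+0.002967 east, +0.003383 north), which points northeast.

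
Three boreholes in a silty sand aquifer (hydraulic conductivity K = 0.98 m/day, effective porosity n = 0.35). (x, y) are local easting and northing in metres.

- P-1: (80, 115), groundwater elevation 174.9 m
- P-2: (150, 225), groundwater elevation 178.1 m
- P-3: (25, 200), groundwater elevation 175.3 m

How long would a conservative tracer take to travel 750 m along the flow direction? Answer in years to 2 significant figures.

Three-point gradient (reference P-1): Δ to P-2 = (70, 110, +3.2), Δ to P-3 = (-55, 85, +0.4).
∂h/∂x = +0.01900, ∂h/∂y = +0.01700 (det = 12000).
|∇h| = √(0.01900² + 0.01700²) = 0.0255
Seepage velocity v = K·i/n = 0.98 × 0.0255 / 0.35 = 0.0714 m/day.
t = 750 / 0.0714 = 1.05e+04 days = 28.7 years.

29 years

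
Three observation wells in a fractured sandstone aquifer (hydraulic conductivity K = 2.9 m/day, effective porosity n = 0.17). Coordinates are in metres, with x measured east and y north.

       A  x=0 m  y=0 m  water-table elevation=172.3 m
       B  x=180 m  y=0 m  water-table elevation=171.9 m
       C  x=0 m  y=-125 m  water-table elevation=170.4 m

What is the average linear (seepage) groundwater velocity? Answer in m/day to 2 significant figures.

0.26 m/day

∂h/∂x = (171.9 − 172.3) / (180 − 0) = -0.002222
∂h/∂y = (170.4 − 172.3) / (-125 − 0) = +0.01520
|∇h| = √(-0.002222² + 0.01520²) = 0.01536
Seepage velocity v = K·i/n = 2.9 × 0.01536 / 0.17 = 0.262 m/day.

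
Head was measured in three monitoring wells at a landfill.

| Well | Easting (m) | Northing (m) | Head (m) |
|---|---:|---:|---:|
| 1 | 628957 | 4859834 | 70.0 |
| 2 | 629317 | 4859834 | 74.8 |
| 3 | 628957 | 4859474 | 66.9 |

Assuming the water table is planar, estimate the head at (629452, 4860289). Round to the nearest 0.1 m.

80.5 m

∂h/∂x = (74.8 − 70.0) / (629317 − 628957) = +0.01333
∂h/∂y = (66.9 − 70.0) / (4859474 − 4859834) = +0.008611
h(629452, 4860289) = 70.0 + (+0.01333)·(495) + (+0.008611)·(455) = 70.0 +6.600 +3.918 = 80.518 m.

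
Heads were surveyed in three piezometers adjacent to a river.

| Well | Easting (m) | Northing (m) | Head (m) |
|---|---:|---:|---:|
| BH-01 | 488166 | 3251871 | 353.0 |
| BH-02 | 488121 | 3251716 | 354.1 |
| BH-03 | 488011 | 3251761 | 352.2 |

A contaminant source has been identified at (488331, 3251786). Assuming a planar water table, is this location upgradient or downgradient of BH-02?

upgradient

Three-point gradient (reference BH-01): Δ to BH-02 = (-45, -155, +1.1), Δ to BH-03 = (-155, -110, -0.8).
∂h/∂x = +0.01284, ∂h/∂y = -0.01083 (det = -19075).
Head at (488331, 3251786) = 353.0 + (+0.01284)·(165) + (-0.01083)·(-85) = 356.04 m.
That is higher than the 354.1 m at BH-02, so the point is upgradient.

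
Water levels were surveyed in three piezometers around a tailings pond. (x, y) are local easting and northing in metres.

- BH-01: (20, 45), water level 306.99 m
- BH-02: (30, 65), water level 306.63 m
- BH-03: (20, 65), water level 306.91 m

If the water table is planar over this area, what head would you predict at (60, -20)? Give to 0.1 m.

306.1 m

Three-point gradient (reference BH-01): Δ to BH-02 = (10, 20, -0.36), Δ to BH-03 = (0, 20, -0.08).
∂h/∂x = -0.02800, ∂h/∂y = -0.004000 (det = 200).
h(60, -20) = 306.99 + (-0.02800)·(40) + (-0.004000)·(-65) = 306.99 -1.120 +0.260 = 306.130 m.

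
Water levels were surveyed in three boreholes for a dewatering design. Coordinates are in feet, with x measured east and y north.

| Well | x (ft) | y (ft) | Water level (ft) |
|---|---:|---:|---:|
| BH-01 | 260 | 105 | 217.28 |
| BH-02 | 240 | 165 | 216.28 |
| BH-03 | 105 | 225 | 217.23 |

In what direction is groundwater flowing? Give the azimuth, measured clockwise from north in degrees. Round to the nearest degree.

037°

With h = a·x + b·y + c and BH-01 as origin, the differences give:
  (-20)·a + 60·b = -1.00
  (-155)·a + 120·b = -0.05
Eliminate b (×120 and ×60, subtract): 6900·a = -117.000 → a = ∂h/∂x = -0.01696
Back-substitute: b = ∂h/∂y = -0.02232.
Flow direction (−∇h) has components (+0.01696 E, +0.02232 N).
Azimuth = atan2(E, N) = atan2(+0.01696, +0.02232) = 37.2° ≈ 037°.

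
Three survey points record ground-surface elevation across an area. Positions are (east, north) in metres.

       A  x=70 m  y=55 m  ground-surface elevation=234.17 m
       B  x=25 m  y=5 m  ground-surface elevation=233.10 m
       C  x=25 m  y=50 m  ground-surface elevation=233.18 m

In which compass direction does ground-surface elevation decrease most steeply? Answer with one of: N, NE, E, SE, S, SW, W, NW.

W

Taking A as reference: B−A = (-45, -50, -1.07); C−A = (-45, -5, -0.99).
Solve a·Δx + b·Δy = Δz: det = (-45)·(-5) − (-45)·(-50) = -2025.
∂z/∂x = [(-1.07)·(-5) − (-0.99)·(-50)] / -2025 = +0.02180
∂z/∂y = [(-45)·(-0.99) − (-45)·(-1.07)] / -2025 = +0.001778
Steepest decrease is along −∇f = (-0.02180 E, -0.001778 N) → west.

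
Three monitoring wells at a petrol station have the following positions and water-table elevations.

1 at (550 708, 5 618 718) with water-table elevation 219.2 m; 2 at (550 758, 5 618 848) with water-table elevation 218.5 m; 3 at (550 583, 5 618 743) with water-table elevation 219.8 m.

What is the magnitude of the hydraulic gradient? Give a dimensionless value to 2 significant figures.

0.0064

Differences from 1: to 2 (Δx, Δy, Δh) = (50, 130, -0.7); to 3 = (-125, 25, +0.6).
Determinant of the coordinate differences = 50·25 − (-125)·130 = 17500.
∂h/∂x = [(-0.7)·25 − (+0.6)·130] / 17500 = -0.005457
∂h/∂y = [50·(+0.6) − (-125)·(-0.7)] / 17500 = -0.003286
|∇h| = √(-0.005457² + -0.003286²) = 0.00637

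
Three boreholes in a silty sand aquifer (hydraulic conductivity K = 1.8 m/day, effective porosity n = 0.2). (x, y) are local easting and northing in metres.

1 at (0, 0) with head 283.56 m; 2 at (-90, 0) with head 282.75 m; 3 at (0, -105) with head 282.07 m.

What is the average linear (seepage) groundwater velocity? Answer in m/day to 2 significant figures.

0.15 m/day

∂h/∂x = (282.75 − 283.56) / (-90 − 0) = +0.009000
∂h/∂y = (282.07 − 283.56) / (-105 − 0) = +0.01419
|∇h| = √(0.009000² + 0.01419²) = 0.0168
Seepage velocity v = K·i/n = 1.8 × 0.0168 / 0.2 = 0.1512 m/day.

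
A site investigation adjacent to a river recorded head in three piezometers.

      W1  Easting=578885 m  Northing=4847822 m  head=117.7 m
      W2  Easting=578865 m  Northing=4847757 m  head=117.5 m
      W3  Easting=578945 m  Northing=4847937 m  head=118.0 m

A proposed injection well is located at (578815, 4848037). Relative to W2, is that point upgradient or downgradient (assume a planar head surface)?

With h = a·x + b·y + c and W1 as origin, the differences give:
  (-20)·a + (-65)·b = -0.2
  60·a + 115·b = +0.3
Eliminate b (×115 and ×(-65), subtract): 1600·a = -3.50 → a = ∂h/∂x = -0.002188
Back-substitute: b = ∂h/∂y = +0.003750.
Head at (578815, 4848037) = 117.7 + (-0.002188)·(-70) + (+0.003750)·(215) = 118.66 m.
That is higher than the 117.5 m at W2, so the point is upgradient.

upgradient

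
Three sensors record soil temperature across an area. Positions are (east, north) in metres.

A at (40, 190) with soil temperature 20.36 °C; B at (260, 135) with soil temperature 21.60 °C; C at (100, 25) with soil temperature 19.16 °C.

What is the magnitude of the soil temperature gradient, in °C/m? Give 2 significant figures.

0.013 °C/m

With T = a·x + b·y + c and A as origin, the differences give:
  220·a + (-55)·b = +1.24
  60·a + (-165)·b = -1.20
Eliminate b (×(-165) and ×(-55), subtract): -33000·a = -270.600 → a = ∂T/∂x = +0.008200
Back-substitute: b = ∂T/∂y = +0.01025.
|∇f| = √(0.008200² + 0.01025²) = 0.01313 °C/m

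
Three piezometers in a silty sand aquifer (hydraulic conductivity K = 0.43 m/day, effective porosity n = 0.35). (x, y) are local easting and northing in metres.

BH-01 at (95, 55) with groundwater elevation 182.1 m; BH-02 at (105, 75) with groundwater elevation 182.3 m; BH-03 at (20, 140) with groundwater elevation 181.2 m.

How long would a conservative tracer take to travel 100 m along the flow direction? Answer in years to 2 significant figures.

Differences from BH-01: to BH-02 (Δx, Δy, Δh) = (10, 20, +0.2); to BH-03 = (-75, 85, -0.9).
Determinant of the coordinate differences = 10·85 − (-75)·20 = 2350.
∂h/∂x = [(+0.2)·85 − (-0.9)·20] / 2350 = +0.01489
∂h/∂y = [10·(-0.9) − (-75)·(+0.2)] / 2350 = +0.002553
|∇h| = √(0.01489² + 0.002553²) = 0.01511
Seepage velocity v = K·i/n = 0.43 × 0.01511 / 0.35 = 0.01856 m/day.
t = 100 / 0.01856 = 5388 days = 14.8 years.

15 years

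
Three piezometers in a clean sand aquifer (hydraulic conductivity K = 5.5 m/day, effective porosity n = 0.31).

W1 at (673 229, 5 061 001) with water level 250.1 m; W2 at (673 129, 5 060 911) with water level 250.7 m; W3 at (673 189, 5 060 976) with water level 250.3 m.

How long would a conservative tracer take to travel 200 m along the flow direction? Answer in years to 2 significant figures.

Three-point gradient (reference W1): Δ to W2 = (-100, -90, +0.6), Δ to W3 = (-40, -25, +0.2).
∂h/∂x = -0.002727, ∂h/∂y = -0.003636 (det = -1100).
|∇h| = √(-0.002727² + -0.003636²) = 0.004545
Seepage velocity v = K·i/n = 5.5 × 0.004545 / 0.31 = 0.08064 m/day.
t = 200 / 0.08064 = 2480 days = 6.79 years.

6.8 years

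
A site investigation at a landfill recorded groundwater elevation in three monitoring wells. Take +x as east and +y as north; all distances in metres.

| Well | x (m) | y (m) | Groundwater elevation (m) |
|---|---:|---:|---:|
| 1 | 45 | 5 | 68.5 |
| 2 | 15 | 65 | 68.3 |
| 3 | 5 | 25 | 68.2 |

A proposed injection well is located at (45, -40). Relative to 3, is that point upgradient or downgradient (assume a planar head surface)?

upgradient

With h = a·x + b·y + c and 1 as origin, the differences give:
  (-30)·a + 60·b = -0.2
  (-40)·a + 20·b = -0.3
Eliminate b (×20 and ×60, subtract): 1800·a = 14.00 → a = ∂h/∂x = +0.007778
Back-substitute: b = ∂h/∂y = +0.0005556.
Head at (45, -40) = 68.5 + (+0.007778)·(0) + (+0.0005556)·(-45) = 68.48 m.
That is higher than the 68.2 m at 3, so the point is upgradient.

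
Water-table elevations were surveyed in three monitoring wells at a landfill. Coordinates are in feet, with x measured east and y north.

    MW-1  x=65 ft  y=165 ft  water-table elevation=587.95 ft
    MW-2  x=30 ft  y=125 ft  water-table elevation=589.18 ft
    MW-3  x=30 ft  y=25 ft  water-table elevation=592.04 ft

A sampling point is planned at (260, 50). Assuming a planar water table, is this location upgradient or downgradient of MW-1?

upgradient

Three-point gradient (reference MW-1): Δ to MW-2 = (-35, -40, +1.23), Δ to MW-3 = (-35, -140, +4.09).
∂h/∂x = -0.002457, ∂h/∂y = -0.02860 (det = 3500).
Head at (260, 50) = 587.95 + (-0.002457)·(195) + (-0.02860)·(-115) = 590.76 ft.
That is higher than the 587.95 ft at MW-1, so the point is upgradient.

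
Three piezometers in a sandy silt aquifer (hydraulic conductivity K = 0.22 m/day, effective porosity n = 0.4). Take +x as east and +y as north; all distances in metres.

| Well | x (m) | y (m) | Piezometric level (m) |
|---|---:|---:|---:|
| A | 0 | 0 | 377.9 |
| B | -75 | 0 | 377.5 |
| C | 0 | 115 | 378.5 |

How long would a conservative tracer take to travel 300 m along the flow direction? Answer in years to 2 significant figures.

200 years

∂h/∂x = (377.5 − 377.9) / (-75 − 0) = +0.005333
∂h/∂y = (378.5 − 377.9) / (115 − 0) = +0.005217
|∇h| = √(0.005333² + 0.005217²) = 0.00746
Seepage velocity v = K·i/n = 0.22 × 0.00746 / 0.4 = 0.004103 m/day.
t = 300 / 0.004103 = 7.312e+04 days = 200 years.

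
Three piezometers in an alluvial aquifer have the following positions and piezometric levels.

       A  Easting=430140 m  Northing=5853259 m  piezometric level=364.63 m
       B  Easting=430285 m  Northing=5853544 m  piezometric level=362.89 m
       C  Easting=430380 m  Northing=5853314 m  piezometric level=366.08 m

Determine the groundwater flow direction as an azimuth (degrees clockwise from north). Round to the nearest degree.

With h = a·x + b·y + c and A as origin, the differences give:
  145·a + 285·b = -1.74
  240·a + 55·b = +1.45
Eliminate b (×55 and ×285, subtract): -60425·a = -508.950 → a = ∂h/∂x = +0.008423
Back-substitute: b = ∂h/∂y = -0.01039.
Flow direction (−∇h) has components (-0.008423 E, +0.01039 N).
Azimuth = atan2(E, N) = atan2(-0.008423, +0.01039) = 321.0° ≈ 321°.

321°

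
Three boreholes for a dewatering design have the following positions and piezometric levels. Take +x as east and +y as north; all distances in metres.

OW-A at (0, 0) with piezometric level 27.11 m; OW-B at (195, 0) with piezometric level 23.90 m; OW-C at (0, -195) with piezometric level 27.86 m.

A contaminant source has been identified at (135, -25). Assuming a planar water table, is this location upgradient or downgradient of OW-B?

upgradient

∂h/∂x = (23.90 − 27.11) / (195 − 0) = -0.01646
∂h/∂y = (27.86 − 27.11) / (-195 − 0) = -0.003846
Head at (135, -25) = 27.11 + (-0.01646)·(135) + (-0.003846)·(-25) = 24.98 m.
That is higher than the 23.90 m at OW-B, so the point is upgradient.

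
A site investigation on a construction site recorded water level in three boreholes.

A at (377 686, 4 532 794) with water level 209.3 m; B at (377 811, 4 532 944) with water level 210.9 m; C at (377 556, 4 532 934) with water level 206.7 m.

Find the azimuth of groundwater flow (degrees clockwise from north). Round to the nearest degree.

281°

With h = a·x + b·y + c and A as origin, the differences give:
  125·a + 150·b = +1.6
  (-130)·a + 140·b = -2.6
Eliminate b (×140 and ×150, subtract): 37000·a = 614.00 → a = ∂h/∂x = +0.01659
Back-substitute: b = ∂h/∂y = -0.003162.
Flow direction (−∇h) has components (-0.01659 E, +0.003162 N).
Azimuth = atan2(E, N) = atan2(-0.01659, +0.003162) = 280.8° ≈ 281°.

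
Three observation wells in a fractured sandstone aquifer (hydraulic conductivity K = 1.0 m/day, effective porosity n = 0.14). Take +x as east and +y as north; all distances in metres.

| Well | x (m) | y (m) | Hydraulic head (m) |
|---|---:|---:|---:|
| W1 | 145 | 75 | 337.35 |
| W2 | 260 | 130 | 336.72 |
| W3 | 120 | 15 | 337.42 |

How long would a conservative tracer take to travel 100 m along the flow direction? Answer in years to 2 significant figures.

6.1 years

Taking W1 as reference: W2−W1 = (115, 55, -0.63); W3−W1 = (-25, -60, +0.07).
Solve a·Δx + b·Δy = Δh: det = 115·(-60) − (-25)·55 = -5525.
∂h/∂x = [(-0.63)·(-60) − (+0.07)·55] / -5525 = -0.006145
∂h/∂y = [115·(+0.07) − (-25)·(-0.63)] / -5525 = +0.001394
|∇h| = √(-0.006145² + 0.001394²) = 0.006301
Seepage velocity v = K·i/n = 1.0 × 0.006301 / 0.14 = 0.04501 m/day.
t = 100 / 0.04501 = 2222 days = 6.08 years.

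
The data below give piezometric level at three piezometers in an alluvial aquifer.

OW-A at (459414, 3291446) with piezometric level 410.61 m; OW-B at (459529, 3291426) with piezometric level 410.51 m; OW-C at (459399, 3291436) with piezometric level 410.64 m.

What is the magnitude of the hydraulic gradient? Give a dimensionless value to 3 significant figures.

0.00174

Differences from OW-A: to OW-B (Δx, Δy, Δh) = (115, -20, -0.10); to OW-C = (-15, -10, +0.03).
Solve a·Δx + b·Δy = Δh: det = 115·(-10) − (-15)·(-20) = -1450.
∂h/∂x = [(-0.10)·(-10) − (+0.03)·(-20)] / -1450 = -0.001103
∂h/∂y = [115·(+0.03) − (-15)·(-0.10)] / -1450 = -0.001345
|∇h| = √(-0.001103² + -0.001345²) = 0.001739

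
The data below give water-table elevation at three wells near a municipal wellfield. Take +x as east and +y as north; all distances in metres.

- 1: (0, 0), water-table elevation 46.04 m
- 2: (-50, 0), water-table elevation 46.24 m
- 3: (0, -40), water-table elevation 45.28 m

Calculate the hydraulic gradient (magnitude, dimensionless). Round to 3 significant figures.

0.0194

∂h/∂x = (46.24 − 46.04) / (-50 − 0) = -0.004000
∂h/∂y = (45.28 − 46.04) / (-40 − 0) = +0.01900
|∇h| = √(-0.004000² + 0.01900²) = 0.01942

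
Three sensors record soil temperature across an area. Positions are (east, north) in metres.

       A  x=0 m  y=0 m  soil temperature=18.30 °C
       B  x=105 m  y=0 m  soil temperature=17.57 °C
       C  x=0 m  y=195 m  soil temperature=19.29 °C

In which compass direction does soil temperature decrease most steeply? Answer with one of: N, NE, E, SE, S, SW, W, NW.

SE

∂T/∂x = (17.57 − 18.30) / (105 − 0) = -0.006952
∂T/∂y = (19.29 − 18.30) / (195 − 0) = +0.005077
Steepest decrease is along −∇f = (+0.006952 E, -0.005077 N) → southeast.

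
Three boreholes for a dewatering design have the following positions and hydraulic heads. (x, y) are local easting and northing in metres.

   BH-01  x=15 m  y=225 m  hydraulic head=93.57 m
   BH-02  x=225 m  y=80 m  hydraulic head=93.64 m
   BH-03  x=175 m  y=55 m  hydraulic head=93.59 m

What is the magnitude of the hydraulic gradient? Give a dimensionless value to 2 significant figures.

0.00091

Differences from BH-01: to BH-02 (Δx, Δy, Δh) = (210, -145, +0.07); to BH-03 = (160, -170, +0.02).
Solve a·Δx + b·Δy = Δh: det = 210·(-170) − 160·(-145) = -12500.
∂h/∂x = [(+0.07)·(-170) − (+0.02)·(-145)] / -12500 = +0.0007200
∂h/∂y = [210·(+0.02) − 160·(+0.07)] / -12500 = +0.0005600
|∇h| = √(0.0007200² + 0.0005600²) = 0.0009121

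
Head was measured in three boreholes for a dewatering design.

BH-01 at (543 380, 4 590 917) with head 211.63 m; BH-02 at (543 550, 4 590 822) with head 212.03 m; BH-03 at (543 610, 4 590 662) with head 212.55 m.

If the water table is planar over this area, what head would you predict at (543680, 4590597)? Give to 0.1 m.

Differences from BH-01: to BH-02 (Δx, Δy, Δh) = (170, -95, +0.40); to BH-03 = (230, -255, +0.92).
Determinant of the coordinate differences = 170·(-255) − 230·(-95) = -21500.
∂h/∂x = [(+0.40)·(-255) − (+0.92)·(-95)] / -21500 = +0.0006791
∂h/∂y = [170·(+0.92) − 230·(+0.40)] / -21500 = -0.002995
h(543680, 4590597) = 211.63 + (+0.0006791)·(300) + (-0.002995)·(-320) = 211.63 +0.204 +0.959 = 212.792 m.

212.8 m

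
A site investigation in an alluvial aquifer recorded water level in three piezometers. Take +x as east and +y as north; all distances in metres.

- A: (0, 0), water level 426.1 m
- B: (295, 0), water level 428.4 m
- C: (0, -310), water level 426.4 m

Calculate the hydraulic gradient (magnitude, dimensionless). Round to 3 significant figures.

∂h/∂x = (428.4 − 426.1) / (295 − 0) = +0.007797
∂h/∂y = (426.4 − 426.1) / (-310 − 0) = -0.0009677
|∇h| = √(0.007797² + -0.0009677²) = 0.007857

0.00786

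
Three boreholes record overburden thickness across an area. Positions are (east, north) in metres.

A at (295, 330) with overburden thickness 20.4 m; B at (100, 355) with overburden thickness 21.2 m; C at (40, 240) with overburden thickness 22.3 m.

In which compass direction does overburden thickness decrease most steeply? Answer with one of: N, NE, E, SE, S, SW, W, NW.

NE

Differences from A: to B (Δx, Δy, Δh) = (-195, 25, +0.8); to C = (-255, -90, +1.9).
Solve a·Δx + b·Δy = Δd: det = (-195)·(-90) − (-255)·25 = 23925.
∂d/∂x = [(+0.8)·(-90) − (+1.9)·25] / 23925 = -0.004995
∂d/∂y = [(-195)·(+1.9) − (-255)·(+0.8)] / 23925 = -0.006959
Steepest decrease is along −∇f = (+0.004995 E, +0.006959 N) → northeast.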